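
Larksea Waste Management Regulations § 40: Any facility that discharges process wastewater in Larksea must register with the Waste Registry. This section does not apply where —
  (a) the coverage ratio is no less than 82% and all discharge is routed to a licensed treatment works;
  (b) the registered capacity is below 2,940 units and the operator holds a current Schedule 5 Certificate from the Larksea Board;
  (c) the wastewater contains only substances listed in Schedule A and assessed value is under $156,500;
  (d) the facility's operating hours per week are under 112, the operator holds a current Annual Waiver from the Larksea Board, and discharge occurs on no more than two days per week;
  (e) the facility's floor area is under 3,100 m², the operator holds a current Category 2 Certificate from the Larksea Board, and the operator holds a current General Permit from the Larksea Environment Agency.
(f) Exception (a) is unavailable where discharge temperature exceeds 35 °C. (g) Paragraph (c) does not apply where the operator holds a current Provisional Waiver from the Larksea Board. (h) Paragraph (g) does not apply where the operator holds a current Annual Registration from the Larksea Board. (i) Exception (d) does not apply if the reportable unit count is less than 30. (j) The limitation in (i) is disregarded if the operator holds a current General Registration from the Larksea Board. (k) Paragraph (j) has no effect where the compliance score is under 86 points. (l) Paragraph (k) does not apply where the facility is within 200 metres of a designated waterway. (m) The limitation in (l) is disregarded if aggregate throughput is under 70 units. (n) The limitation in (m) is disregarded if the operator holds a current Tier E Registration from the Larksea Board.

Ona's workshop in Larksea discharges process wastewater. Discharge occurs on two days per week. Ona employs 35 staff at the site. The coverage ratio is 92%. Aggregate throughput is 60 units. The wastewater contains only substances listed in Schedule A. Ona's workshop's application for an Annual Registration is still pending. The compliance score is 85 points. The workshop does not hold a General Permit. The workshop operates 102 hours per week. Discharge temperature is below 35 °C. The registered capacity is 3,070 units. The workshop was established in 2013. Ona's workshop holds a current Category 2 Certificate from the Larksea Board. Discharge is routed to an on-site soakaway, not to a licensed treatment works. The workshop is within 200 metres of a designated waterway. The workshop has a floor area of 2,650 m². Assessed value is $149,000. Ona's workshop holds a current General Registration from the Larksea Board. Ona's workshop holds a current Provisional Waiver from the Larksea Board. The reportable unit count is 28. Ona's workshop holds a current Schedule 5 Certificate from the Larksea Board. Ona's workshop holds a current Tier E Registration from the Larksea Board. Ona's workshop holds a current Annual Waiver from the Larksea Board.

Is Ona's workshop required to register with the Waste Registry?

No — exception (d) applies; Ona's workshop is not required to register with the Waste Registry.

Exception (a) fails — discharge is not routed to a licensed treatment works.
Exception (b) does not apply: the registered capacity is 3,070 units, not below 2,940 units.
Exception (c): the wastewater is Schedule-A-only; assessed value is $149,000, under the $156,500 limit — every condition holds. However, paragraphs (g)–(h) must be considered: (g) operates against (c): a current Provisional Waiver is held. (h) is inapplicable (no current Annual Registration is held), so (g) stands. Exception (c) does not apply.
Exception (d)'s conditions are all satisfied: the facility's operating hours per week are 102, under the 112 limit; a current Annual Waiver is held; discharge occurs on no more than two days per week. Applying paragraphs (i)–(n): (i) is engaged (the reportable unit count is 28, less than the 30 limit), but is itself disapplied by (j): (j) operates against (i): a current General Registration is held. (k) would limit (j) — the compliance score is 85 points, under the 86 points limit — but (l) sets (k) aside: (l) operates against (k): the workshop is within 200 m of a designated waterway. (m) applies (aggregate throughput is 60 units, under the 70 units limit), but is overridden by (n): (n) operates against (m): a current Tier E Registration is held. So (d) applies.
Exception (e) requires that the operator holds a current General Permit from the Larksea Environment Agency; but no General Permit is held, so (e) is unavailable.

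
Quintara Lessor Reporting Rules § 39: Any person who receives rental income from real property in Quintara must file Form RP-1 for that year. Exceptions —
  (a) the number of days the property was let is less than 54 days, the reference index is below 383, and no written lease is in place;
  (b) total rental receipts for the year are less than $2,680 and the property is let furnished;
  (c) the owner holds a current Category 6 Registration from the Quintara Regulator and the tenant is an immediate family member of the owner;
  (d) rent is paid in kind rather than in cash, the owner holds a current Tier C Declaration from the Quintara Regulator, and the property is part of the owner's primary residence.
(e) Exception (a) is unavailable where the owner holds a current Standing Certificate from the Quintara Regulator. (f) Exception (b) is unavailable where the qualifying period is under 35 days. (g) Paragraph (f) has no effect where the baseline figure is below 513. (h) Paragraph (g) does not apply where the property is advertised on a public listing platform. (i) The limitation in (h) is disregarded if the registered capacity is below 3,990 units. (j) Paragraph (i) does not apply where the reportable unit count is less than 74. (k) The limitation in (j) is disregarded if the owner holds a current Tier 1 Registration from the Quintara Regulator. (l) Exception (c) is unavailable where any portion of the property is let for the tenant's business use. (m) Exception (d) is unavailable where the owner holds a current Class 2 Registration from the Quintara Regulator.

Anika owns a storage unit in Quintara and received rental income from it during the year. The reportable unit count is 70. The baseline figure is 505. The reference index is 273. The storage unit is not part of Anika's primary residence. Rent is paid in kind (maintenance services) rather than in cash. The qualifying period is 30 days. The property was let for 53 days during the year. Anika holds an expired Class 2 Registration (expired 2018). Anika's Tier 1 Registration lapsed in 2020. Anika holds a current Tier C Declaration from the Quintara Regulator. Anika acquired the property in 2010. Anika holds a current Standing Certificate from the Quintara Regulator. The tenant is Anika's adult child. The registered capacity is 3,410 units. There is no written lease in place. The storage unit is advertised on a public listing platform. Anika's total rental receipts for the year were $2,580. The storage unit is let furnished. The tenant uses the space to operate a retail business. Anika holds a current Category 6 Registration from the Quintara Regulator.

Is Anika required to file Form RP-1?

Exception (a)'s conditions are all satisfied: the number of days the property was let is 53 days, less than the 54 days limit; the reference index is 273, below the 383 limit; there is no written lease. But: (e) is engaged — a current Standing Certificate is held. Exception (a) does not apply.
All of (b)'s requirements are met (total rental receipts for the year are $2,580, less than the $2,680 limit; the property is let furnished). However, paragraphs (f)–(k) must be considered: (f) operates — the qualifying period is 30 days, under the 35 days limit. (g) would limit (f) — the baseline figure is 505, below the 513 limit — but (h) sets (g) aside: (h) is triggered — the property is publicly advertised. (i) would limit (h) — the registered capacity is 3,410 units, below the 3,990 units limit — but (j) sets (i) aside: (j) operates against (i): the reportable unit count is 70, less than the 74 limit. (k) is not triggered (there is no Tier 1 Registration in force), so (j) stands. So (b) is unavailable.
Exception (c)'s conditions are all satisfied: a current Category 6 Registration is held; the tenant is an immediate family member. However, paragraph (l) must be considered: (l) operates against (c): the space is let for business use. So (c) is unavailable.
Exception (d) does not apply: the storage unit is not part of the primary residence.
No exception applies. The general rule governs.

Yes — Anika must file Form RP-1.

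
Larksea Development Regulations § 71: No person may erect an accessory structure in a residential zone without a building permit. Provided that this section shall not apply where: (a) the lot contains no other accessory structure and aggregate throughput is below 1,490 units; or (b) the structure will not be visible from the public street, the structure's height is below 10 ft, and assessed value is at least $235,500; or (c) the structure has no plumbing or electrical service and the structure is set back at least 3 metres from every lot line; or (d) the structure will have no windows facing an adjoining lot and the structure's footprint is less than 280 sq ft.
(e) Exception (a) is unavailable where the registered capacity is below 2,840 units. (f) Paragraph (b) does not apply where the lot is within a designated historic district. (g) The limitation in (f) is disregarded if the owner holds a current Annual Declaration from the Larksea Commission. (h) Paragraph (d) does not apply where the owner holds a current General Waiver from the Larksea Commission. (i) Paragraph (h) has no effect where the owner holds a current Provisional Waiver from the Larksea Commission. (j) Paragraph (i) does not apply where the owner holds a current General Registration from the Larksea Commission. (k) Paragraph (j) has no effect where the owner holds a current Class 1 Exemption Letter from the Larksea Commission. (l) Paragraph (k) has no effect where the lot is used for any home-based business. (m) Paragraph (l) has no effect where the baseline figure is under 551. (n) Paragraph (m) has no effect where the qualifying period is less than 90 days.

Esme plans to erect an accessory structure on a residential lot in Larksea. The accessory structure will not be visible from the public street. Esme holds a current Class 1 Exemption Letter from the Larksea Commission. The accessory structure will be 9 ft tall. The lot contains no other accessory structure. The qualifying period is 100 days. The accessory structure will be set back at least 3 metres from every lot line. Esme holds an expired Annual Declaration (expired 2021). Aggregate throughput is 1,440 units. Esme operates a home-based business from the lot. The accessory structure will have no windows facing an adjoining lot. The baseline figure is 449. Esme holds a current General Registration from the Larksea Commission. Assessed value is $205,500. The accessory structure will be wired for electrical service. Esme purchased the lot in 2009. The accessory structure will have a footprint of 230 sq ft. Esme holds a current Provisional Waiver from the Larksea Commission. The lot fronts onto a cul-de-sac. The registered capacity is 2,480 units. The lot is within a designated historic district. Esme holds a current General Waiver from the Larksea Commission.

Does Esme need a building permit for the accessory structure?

No — exception (d) applies; Esme does not need a building permit.

Exception (a): the lot has no other accessory structure; aggregate throughput is 1,440 units, below the 1,490 units limit — every condition holds. But applying paragraph (e): (e) applies — the registered capacity is 2,480 units, below the 2,840 units limit. So (a) is unavailable.
Exception (b) does not apply: assessed value is $205,500, short of $235,500.
Exception (c) requires that the structure has no plumbing or electrical service; but electrical service is planned, so (c) is unavailable.
Exception (d): no windows face an adjoining lot; the structure's footprint is 230 sq ft, less than the 280 sq ft limit — every condition holds. Considering the limiting provisions: (h) operates (a current General Waiver is held), but yields to (i): (i) operates against (h): a current Provisional Waiver is held. (j) applies (a current General Registration is held), but is itself disapplied by (k): (k) operates — a current Class 1 Exemption Letter is held. (l) is engaged (a home-based business operates on the lot), but is itself disapplied by (m): (m) operates against (l): the baseline figure is 449, under the 551 limit. (n), which would lift (m), does not operate here — the qualifying period is 100 days, not less than 90 days. (d) remains available.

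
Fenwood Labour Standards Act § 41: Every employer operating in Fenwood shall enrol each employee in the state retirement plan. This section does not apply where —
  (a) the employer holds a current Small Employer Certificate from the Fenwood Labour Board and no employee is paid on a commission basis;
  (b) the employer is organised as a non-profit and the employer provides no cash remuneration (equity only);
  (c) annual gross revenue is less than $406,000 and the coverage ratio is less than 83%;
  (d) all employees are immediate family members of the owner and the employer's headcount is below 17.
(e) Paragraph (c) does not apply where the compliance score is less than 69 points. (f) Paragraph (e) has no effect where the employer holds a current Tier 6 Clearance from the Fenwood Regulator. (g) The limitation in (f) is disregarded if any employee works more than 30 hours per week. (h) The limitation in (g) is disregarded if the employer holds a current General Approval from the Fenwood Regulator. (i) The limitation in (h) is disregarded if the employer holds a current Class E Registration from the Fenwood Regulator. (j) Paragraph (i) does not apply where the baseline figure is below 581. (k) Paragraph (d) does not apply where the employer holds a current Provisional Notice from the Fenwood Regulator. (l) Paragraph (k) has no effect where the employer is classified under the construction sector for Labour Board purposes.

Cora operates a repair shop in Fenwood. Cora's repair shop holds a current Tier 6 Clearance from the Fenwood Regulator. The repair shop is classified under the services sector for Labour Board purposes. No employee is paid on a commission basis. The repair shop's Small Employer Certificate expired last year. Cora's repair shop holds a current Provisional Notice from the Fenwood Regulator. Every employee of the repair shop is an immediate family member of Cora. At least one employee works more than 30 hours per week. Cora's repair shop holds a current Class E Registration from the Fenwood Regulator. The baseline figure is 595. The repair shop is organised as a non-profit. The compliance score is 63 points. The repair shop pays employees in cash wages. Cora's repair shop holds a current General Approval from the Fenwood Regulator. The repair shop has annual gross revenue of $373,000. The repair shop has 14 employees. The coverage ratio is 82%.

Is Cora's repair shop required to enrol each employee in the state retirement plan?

Exception (a) fails — the Small Employer Certificate has expired.
Exception (b) fails — employees are paid cash wages.
Exception (c) is satisfied on its face — annual gross revenue is $373,000, less than the $406,000 limit; the coverage ratio is 82%, less than the 83% limit. But applying paragraphs (e)–(j): (e) applies — the compliance score is 63 points, less than the 69 points limit. (f) would limit (e) — a current Tier 6 Clearance is held — but (g) sets (f) aside: (g) is engaged — at least one employee exceeds 30 hours/week. (h) is triggered (a current General Approval is held), but is overridden by (i): (i) operates against (h): a current Class E Registration is held. (j), which would lift (i), does not operate here — the baseline figure is 595, not below 581. Exception (c) does not apply.
All of (d)'s requirements are met (every employee is an immediate family member; the employer's headcount is 14, below the 17 limit). Turning to paragraphs (k)–(l): (k) operates against (d): a current Provisional Notice is held. (l) is not engaged (the repair shop is classified under the services sector), so (k) stands. Exception (d) does not apply.
None of the exceptions is available; § 41 applies in full.

Yes — Cora's repair shop must enrol each employee in the state retirement plan.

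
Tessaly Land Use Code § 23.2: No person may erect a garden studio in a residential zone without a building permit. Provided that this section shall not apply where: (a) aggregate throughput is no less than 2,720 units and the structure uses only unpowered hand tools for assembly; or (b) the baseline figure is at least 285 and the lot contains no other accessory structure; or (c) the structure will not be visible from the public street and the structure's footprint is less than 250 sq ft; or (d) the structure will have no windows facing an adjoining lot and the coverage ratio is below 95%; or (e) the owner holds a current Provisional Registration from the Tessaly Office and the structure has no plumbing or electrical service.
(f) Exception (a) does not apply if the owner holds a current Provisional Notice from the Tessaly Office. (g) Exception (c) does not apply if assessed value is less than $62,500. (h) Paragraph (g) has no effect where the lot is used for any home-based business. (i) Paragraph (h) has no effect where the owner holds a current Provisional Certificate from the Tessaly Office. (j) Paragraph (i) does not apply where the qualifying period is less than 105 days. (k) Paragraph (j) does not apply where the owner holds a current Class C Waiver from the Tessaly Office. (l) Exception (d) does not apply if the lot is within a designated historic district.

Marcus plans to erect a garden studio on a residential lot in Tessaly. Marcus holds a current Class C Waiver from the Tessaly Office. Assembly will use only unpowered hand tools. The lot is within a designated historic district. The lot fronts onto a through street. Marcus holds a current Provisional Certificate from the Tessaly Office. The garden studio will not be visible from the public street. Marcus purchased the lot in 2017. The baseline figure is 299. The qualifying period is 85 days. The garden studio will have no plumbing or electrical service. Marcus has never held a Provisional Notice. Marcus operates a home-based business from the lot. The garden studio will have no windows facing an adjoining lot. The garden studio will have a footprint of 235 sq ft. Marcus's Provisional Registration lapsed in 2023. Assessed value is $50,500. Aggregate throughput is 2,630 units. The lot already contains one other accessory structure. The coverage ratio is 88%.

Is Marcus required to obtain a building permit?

Exception (a) fails — aggregate throughput is 2,630 units, short of 2,720 units.
Exception (b) fails — the lot already has another accessory structure.
Exception (c) is satisfied on its face — the structure will not be visible from the street; the structure's footprint is 235 sq ft, less than the 250 sq ft limit. However, paragraphs (g)–(k) must be considered: (g) operates against (c): assessed value is $50,500, less than the $62,500 limit. (h) would limit (g) — a home-based business operates on the lot — but (i) sets (h) aside: (i) applies — a current Provisional Certificate is held. (j) applies (the qualifying period is 85 days, less than the 105 days limit), but is itself disapplied by (k): (k) is engaged — a current Class C Waiver is held. (c) is therefore removed.
Exception (d) is satisfied on its face — no windows face an adjoining lot; the coverage ratio is 88%, below the 95% limit. Turning to paragraph (l): (l) operates against (d): the lot is in a historic district. (d) is therefore removed.
Exception (e) requires that the owner holds a current Provisional Registration from the Tessaly Office; but no current Provisional Registration is held, so (e) is unavailable.
No exception is made out. Marcus falls within the general rule.

Yes — Marcus must obtain a building permit.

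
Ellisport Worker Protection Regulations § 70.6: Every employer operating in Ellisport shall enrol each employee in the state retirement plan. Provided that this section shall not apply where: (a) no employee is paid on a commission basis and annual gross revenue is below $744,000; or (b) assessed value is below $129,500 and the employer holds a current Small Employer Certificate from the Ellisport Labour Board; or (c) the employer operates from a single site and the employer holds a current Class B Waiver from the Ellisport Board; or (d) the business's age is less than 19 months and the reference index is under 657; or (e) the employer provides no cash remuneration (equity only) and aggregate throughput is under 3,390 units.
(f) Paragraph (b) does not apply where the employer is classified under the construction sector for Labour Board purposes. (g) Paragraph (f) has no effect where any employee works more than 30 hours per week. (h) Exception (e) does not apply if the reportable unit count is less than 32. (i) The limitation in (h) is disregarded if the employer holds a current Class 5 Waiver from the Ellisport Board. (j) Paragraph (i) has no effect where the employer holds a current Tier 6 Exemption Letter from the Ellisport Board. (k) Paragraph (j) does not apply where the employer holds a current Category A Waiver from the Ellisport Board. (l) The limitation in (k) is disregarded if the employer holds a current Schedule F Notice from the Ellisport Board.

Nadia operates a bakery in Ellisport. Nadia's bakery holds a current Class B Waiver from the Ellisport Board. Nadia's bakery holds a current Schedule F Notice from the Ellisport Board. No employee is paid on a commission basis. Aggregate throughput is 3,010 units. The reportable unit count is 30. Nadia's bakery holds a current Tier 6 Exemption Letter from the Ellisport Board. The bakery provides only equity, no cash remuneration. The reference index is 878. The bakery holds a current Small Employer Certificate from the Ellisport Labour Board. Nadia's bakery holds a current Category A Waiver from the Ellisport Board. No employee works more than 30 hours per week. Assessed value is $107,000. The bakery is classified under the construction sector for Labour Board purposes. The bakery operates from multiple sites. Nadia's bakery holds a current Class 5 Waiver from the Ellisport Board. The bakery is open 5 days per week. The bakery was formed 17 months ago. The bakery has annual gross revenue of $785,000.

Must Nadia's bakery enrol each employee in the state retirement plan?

Yes — Nadia's bakery must enrol each employee in the state retirement plan.

Exception (a) fails — annual gross revenue is $785,000, not below $744,000.
All of (b)'s requirements are met (assessed value is $107,000, below the $129,500 limit; a current Small Employer Certificate is held). Turning to paragraphs (f)–(g): (f) applies — the bakery is classified under the construction sector. (g) is not triggered (no employee exceeds 30 hours/week), so (f) stands. So (b) is unavailable.
Exception (c) does not apply: the employer operates from multiple sites.
Exception (d) fails — the reference index is 878, not under 657.
Exception (e) is satisfied on its face — remuneration is equity-only; aggregate throughput is 3,010 units, under the 3,390 units limit. Turning to paragraphs (h)–(l): (h) operates against (e): the reportable unit count is 30, less than the 32 limit. (i) would limit (h) — a current Class 5 Waiver is held — but (j) sets (i) aside: (j) operates against (i): a current Tier 6 Exemption Letter is held. (k) operates (a current Category A Waiver is held), but is set aside by (l): (l) is engaged — a current Schedule F Notice is held. Exception (e) does not apply.
No exception displaces § 70.6.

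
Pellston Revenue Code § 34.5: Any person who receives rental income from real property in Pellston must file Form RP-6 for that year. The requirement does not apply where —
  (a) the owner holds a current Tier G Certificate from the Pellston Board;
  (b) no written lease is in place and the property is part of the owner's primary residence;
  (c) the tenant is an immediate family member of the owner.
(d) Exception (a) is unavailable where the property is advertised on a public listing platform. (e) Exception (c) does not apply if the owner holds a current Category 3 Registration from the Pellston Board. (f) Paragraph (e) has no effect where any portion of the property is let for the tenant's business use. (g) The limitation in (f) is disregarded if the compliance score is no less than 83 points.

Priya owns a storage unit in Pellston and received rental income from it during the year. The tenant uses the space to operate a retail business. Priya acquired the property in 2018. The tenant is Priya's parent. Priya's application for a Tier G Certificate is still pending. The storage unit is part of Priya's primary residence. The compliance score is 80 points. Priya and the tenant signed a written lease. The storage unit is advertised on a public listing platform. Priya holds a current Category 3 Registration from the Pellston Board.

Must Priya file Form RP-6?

No — exception (c) applies; Priya is not required to file Form RP-6.

Exception (a) requires that the owner holds a current Tier G Certificate from the Pellston Board; but no current Tier G Certificate is held, so (a) is unavailable.
Exception (b) does not apply: a written lease is in place.
All of (c)'s requirements are met (the tenant is an immediate family member). Applying paragraphs (e)–(g): (e) would limit (c) — a current Category 3 Registration is held — but (f) sets (e) aside: (f) operates against (e): the space is let for business use. (g), which would lift (f), is not triggered — the compliance score is 80 points, short of 83 points. So (c) applies.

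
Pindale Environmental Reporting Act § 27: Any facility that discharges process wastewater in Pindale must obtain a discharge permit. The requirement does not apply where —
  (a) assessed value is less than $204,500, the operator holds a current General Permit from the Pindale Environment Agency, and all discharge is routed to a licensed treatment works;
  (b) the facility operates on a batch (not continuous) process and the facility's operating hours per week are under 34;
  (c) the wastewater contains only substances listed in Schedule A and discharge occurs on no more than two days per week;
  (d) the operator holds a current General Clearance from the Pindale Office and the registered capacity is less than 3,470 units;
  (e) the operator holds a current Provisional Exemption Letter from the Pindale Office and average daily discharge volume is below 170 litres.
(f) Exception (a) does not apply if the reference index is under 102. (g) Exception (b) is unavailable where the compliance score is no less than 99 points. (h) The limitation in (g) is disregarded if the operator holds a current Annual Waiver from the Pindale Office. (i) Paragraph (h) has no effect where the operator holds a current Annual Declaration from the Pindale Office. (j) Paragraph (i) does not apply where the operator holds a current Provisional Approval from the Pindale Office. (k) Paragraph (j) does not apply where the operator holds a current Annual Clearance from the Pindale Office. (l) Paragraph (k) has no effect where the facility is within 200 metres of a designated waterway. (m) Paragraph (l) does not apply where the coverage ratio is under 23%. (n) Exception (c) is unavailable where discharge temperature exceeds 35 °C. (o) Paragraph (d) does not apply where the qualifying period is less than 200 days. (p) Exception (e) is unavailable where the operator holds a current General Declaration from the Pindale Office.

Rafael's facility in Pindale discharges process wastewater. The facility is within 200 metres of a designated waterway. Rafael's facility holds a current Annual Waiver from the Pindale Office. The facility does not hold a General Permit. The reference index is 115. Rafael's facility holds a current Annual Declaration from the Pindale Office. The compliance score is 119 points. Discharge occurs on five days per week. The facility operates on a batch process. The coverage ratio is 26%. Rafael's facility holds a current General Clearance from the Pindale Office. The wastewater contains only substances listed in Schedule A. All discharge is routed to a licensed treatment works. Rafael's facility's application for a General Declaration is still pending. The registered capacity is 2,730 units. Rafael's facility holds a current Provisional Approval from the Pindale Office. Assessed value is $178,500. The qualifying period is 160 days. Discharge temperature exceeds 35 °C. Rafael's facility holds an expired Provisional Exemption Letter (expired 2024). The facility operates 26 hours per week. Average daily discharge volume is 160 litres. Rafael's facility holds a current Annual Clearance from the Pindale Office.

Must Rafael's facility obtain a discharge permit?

Exception (a) requires that the operator holds a current General Permit from the Pindale Environment Agency; but no General Permit is held, so (a) is unavailable.
Exception (b)'s conditions are all satisfied: the facility operates on a batch process; the facility's operating hours per week are 26, under the 34 limit. Under paragraphs (g)–(m): (g) would limit (b) — the compliance score is 119 points, meeting the 99 points threshold — but (h) sets (g) aside: (h) applies — a current Annual Waiver is held. (i) is engaged (a current Annual Declaration is held), but yields to (j): (j) operates against (i): a current Provisional Approval is held. (k) is triggered (a current Annual Clearance is held), but is displaced by (l): (l) is engaged — the facility is within 200 m of a designated waterway. (m), which would lift (l), is not triggered — the coverage ratio is 26%, not under 23%. Exception (b) stands.
Exception (c) requires that discharge occurs on no more than two days per week; but discharge occurs on five days per week, so (c) is unavailable.
All of (d)'s requirements are met (a current General Clearance is held; the registered capacity is 2,730 units, less than the 3,470 units limit). However, paragraph (o) must be considered: (o) operates against (d): the qualifying period is 160 days, less than the 200 days limit. So (d) is unavailable.
Exception (e) does not apply: there is no Provisional Exemption Letter in force.

No — exception (b) applies; Rafael's facility is not required to obtain a discharge permit.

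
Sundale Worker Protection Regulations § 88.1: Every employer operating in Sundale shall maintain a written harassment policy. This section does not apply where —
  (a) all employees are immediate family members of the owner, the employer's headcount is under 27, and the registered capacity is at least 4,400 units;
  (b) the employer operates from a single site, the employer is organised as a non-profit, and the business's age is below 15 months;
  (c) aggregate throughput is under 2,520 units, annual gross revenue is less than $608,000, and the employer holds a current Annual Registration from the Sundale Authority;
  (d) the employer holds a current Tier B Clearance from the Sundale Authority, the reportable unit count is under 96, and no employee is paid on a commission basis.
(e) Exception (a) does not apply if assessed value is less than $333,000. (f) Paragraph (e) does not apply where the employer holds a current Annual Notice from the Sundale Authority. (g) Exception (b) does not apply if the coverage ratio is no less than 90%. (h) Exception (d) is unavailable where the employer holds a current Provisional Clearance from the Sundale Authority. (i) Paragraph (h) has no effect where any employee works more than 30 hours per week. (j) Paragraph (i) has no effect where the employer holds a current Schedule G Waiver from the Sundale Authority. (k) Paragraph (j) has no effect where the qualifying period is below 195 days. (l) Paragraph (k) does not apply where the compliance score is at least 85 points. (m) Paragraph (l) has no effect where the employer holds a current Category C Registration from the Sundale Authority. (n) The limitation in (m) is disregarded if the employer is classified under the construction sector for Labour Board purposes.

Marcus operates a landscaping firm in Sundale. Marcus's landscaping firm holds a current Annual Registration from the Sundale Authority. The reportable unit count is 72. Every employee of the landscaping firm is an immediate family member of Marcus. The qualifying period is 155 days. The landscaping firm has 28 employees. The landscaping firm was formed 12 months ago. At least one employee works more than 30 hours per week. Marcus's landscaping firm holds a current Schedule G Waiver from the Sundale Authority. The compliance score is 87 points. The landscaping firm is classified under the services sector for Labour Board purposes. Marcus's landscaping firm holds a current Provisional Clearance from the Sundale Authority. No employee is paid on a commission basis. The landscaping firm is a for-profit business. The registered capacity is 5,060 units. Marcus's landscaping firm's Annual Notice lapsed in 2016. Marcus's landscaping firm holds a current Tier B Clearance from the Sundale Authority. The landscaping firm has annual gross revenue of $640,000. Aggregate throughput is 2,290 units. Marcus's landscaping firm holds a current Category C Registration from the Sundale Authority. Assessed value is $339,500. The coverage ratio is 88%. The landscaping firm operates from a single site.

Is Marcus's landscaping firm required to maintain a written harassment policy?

Exception (a) does not apply: the employer's headcount is 28, not under 27.
Exception (b) requires that the employer is organised as a non-profit; but the employer is for-profit, so (b) is unavailable.
Exception (c) fails — annual gross revenue is $640,000, not less than $608,000.
All of (d)'s requirements are met (a current Tier B Clearance is held; the reportable unit count is 72, under the 96 limit; no employee is paid on commission). Applying paragraphs (h)–(n): (h) would limit (d) — a current Provisional Clearance is held — but (i) sets (h) aside: (i) operates — at least one employee exceeds 30 hours/week. (j) would limit (i) — a current Schedule G Waiver is held — but (k) sets (j) aside: (k) operates against (j): the qualifying period is 155 days, below the 195 days limit. (l) is triggered (the compliance score is 87 points, meeting the 85 points threshold), but is displaced by (m): (m) operates against (l): a current Category C Registration is held. (n) does not operate here (the landscaping firm is classified under the services sector), so (m) stands. So (d) applies.

No — exception (d) applies; Marcus's landscaping firm is not required to maintain a written harassment policy.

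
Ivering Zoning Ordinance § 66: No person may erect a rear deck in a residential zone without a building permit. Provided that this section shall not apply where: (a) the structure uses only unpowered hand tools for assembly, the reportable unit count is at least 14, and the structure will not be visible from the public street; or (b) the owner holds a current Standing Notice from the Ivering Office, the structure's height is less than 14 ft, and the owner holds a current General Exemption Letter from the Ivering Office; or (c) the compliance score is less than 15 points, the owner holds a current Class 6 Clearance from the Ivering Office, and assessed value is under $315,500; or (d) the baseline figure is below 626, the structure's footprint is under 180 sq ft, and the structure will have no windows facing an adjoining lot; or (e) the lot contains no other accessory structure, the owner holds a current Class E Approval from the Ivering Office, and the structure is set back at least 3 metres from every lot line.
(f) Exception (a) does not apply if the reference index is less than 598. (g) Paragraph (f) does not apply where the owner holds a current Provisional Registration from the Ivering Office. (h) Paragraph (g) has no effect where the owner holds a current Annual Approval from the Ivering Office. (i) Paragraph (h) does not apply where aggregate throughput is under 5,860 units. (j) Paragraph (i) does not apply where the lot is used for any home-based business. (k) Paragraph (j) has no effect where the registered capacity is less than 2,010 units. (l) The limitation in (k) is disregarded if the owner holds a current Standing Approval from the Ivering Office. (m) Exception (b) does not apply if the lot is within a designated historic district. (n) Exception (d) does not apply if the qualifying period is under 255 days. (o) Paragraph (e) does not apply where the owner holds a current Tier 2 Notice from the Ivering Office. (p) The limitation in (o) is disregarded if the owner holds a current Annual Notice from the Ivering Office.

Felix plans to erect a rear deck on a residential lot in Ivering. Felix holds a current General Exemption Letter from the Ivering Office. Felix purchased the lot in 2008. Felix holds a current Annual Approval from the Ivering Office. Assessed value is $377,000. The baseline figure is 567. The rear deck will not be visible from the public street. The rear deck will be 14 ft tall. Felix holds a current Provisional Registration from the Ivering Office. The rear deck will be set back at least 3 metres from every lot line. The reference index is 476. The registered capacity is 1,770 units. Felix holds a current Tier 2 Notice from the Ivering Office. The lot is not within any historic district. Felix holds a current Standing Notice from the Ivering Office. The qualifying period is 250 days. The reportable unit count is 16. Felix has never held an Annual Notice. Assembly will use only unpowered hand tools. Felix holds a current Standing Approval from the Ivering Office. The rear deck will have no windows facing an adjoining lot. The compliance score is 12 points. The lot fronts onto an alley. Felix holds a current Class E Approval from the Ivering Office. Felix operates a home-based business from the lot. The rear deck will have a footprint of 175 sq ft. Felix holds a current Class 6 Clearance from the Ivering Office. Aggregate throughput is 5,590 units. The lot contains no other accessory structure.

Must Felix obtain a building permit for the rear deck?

Yes — Felix must obtain a building permit.

Exception (a)'s conditions are all satisfied: assembly uses only hand tools; the reportable unit count is 16, meeting the 14 threshold; the structure will not be visible from the street. However, paragraphs (f)–(l) must be considered: (f) operates against (a): the reference index is 476, less than the 598 limit. (g) would limit (f) — a current Provisional Registration is held — but (h) sets (g) aside: (h) is engaged — a current Annual Approval is held. (i) operates (aggregate throughput is 5,590 units, under the 5,860 units limit), but yields to (j): (j) is engaged — a home-based business operates on the lot. (k) would limit (j) — the registered capacity is 1,770 units, less than the 2,010 units limit — but (l) sets (k) aside: (l) operates — a current Standing Approval is held. (a) is therefore removed.
Exception (b) does not apply: the structure's height is 14 ft, not less than 14 ft.
Exception (c) fails — assessed value is $377,000, not under $315,500.
All of (d)'s requirements are met (the baseline figure is 567, below the 626 limit; the structure's footprint is 175 sq ft, under the 180 sq ft limit; no windows face an adjoining lot). But: (n) operates — the qualifying period is 250 days, under the 255 days limit. So (d) is unavailable.
Exception (e)'s conditions are all satisfied: the lot has no other accessory structure; a current Class E Approval is held; the setback is at least 3 m on every side. But applying paragraphs (o)–(p): (o) operates against (e): a current Tier 2 Notice is held. (p), which would lift (o), is inapplicable — the Annual Notice is not current. Exception (e) does not apply.
Every exception is unavailable, so the rule governs.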